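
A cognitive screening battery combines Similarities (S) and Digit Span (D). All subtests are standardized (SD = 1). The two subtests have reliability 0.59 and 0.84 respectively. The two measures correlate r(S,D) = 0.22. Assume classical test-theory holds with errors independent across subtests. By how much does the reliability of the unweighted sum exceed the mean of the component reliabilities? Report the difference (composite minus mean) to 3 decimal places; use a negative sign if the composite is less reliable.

0.051

Var(sum) = 2 + 0.44 = 2.44; true-score variance = 1.43 + 0.44 = 1.87; composite reliability = 0.7664.
Mean component reliability = 0.7150.
Difference = 0.7664 − 0.7150 = 0.051.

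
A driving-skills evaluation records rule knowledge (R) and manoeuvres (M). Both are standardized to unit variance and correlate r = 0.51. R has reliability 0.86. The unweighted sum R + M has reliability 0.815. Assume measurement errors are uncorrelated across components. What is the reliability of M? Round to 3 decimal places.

Var(R+M) = 2 + 2·0.51 = 3.020.
True-score variance = ρ_R + ρ_M + 2·0.51, so 0.815 = (0.86 + ρ_M + 1.02) / 3.020.
ρ_M = 0.815·3.020 − 0.86 − 1.02 = 0.581.

0.581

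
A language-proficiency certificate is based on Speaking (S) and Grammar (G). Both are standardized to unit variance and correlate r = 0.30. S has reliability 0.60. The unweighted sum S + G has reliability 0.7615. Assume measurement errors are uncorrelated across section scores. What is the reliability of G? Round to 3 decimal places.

0.780

Var(S+G) = 2 + 2·0.30 = 2.600.
True-score variance = ρ_S + ρ_G + 2·0.30, so 0.7615 = (0.60 + ρ_G + 0.60) / 2.600.
ρ_G = 0.7615·2.600 − 0.60 − 0.60 = 0.780.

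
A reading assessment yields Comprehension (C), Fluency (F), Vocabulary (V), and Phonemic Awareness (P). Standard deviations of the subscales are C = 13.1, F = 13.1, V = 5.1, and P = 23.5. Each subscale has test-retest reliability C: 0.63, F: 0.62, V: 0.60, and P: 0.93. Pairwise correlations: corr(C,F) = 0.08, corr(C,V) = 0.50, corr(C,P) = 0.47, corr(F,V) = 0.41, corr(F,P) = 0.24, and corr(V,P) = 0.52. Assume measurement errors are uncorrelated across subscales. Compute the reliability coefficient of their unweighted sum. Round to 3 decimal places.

0.891

Var(C+F+V+P) = 13.1² + 13.1² + 5.1² + 23.5² + 2·[13.1·13.1·0.08 + 13.1·5.1·0.50 + 13.1·23.5·0.47 + 13.1·5.1·0.41 + 13.1·23.5·0.24 + 5.1·23.5·0.52] = 921.48 + 710.843 = 1632.32.
Because errors are independent across components, Cov(Tᵢ,Tⱼ) = Cov(Xᵢ,Xⱼ); the off-diagonal part of the true-score variance is the same as above.
True-score variance = [13.1²·0.63 + 13.1²·0.62 + 5.1²·0.60 + 23.5²·0.93] + 710.843 = 743.711 + 710.843 = 1454.55.
Reliability = 1454.55 / 1632.32 = 0.891.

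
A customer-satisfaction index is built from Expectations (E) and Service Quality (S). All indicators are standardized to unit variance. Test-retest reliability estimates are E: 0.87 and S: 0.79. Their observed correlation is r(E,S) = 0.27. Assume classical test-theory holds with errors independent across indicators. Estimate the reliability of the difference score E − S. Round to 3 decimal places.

Var(E−S) = 1 + 1 − 2·0.27 = 2 − 0.54 = 1.46.
Because errors are independent across components, Cov(Tᵢ,Tⱼ) = Cov(Xᵢ,Xⱼ); the off-diagonal part of the true-score variance is the same as above.
True-score variance = [0.87 + 0.79] − 0.54 = 1.66 − 0.54 = 1.12.
Reliability = 1.12 / 1.46 = 0.767.

0.767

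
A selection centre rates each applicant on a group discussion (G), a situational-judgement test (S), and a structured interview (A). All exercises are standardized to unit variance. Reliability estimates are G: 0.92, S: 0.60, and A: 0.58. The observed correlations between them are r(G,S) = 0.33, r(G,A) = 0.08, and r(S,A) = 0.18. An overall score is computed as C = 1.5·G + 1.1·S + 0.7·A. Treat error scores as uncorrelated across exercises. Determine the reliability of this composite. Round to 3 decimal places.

Var(C) = 1.5² + 1.1² + 0.7² + 2·[1.65·0.33 + 1.05·0.08 + 0.77·0.18] = 3.95 + 1.5342 = 5.4842.
Under uncorrelated errors the observed covariances equal the true-score covariances, so only the own-variance terms attenuate.
True-score variance = [1.5²·0.92 + 1.1²·0.60 + 0.7²·0.58] + 1.5342 = 3.0802 + 1.5342 = 4.6144.
Reliability = 4.6144 / 5.4842 = 0.841.

0.841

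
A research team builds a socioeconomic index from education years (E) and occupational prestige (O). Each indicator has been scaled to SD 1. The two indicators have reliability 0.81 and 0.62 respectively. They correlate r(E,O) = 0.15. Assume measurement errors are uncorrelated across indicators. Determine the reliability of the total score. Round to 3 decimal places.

Var(E+O) = 2 + 2·[0.15] = 2 + 0.3 = 2.3.
Under uncorrelated errors the observed covariances equal the true-score covariances, so only the own-variance terms attenuate.
True-score variance = [0.81 + 0.62] + 0.3 = 1.43 + 0.3 = 1.73.
Reliability = 1.73 / 2.3 = 0.752.

0.752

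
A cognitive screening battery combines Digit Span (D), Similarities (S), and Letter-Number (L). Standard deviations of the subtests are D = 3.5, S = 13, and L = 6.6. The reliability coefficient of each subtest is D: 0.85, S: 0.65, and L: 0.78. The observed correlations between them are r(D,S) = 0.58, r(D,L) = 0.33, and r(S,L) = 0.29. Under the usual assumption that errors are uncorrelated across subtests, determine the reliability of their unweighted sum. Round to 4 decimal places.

0.7940

Var(D+S+L) = 3.5² + 13² + 6.6² + 2·[3.5·13·0.58 + 3.5·6.6·0.33 + 13·6.6·0.29] = 224.81 + 117.79 = 342.6.
Because errors are independent across components, Cov(Tᵢ,Tⱼ) = Cov(Xᵢ,Xⱼ); the off-diagonal part of the true-score variance is the same as above.
True-score variance = [3.5²·0.85 + 13²·0.65 + 6.6²·0.78] + 117.79 = 154.239 + 117.79 = 272.029.
Reliability = 272.029 / 342.6 = 0.7940.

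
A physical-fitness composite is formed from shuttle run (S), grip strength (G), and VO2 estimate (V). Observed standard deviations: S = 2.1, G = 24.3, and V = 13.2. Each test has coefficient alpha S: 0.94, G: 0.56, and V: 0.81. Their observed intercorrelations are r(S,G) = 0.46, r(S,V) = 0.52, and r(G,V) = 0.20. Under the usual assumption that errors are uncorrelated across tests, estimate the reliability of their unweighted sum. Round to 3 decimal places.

0.699

Var(S+G+V) = 2.1² + 24.3² + 13.2² + 2·[2.1·24.3·0.46 + 2.1·13.2·0.52 + 24.3·13.2·0.20] = 769.14 + 204.08 = 973.22.
With uncorrelated errors the cross-covariances are all true-score covariance, so they carry over unchanged; only the diagonal terms shrink to ρᵢσᵢ².
True-score variance = [2.1²·0.94 + 24.3²·0.56 + 13.2²·0.81] + 204.08 = 475.954 + 204.08 = 680.035.
Reliability = 680.035 / 973.22 = 0.699.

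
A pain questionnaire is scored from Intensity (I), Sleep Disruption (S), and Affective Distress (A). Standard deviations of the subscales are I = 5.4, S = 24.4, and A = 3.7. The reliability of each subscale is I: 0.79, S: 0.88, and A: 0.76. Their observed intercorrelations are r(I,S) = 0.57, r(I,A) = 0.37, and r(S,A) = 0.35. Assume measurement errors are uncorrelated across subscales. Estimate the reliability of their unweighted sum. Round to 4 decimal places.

0.9067

Var(I+S+A) = 5.4² + 24.4² + 3.7² + 2·[5.4·24.4·0.57 + 5.4·3.7·0.37 + 24.4·3.7·0.35] = 638.21 + 228.188 = 866.398.
Because errors are independent across components, Cov(Tᵢ,Tⱼ) = Cov(Xᵢ,Xⱼ); the off-diagonal part of the true-score variance is the same as above.
True-score variance = [5.4²·0.79 + 24.4²·0.88 + 3.7²·0.76] + 228.188 = 557.358 + 228.188 = 785.545.
Reliability = 785.545 / 866.398 = 0.9067.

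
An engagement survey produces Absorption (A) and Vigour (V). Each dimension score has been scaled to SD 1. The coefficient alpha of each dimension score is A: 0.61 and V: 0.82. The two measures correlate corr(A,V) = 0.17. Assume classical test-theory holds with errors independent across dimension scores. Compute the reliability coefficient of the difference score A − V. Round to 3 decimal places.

Var(A−V) = 1 + 1 − 2·0.17 = 2 − 0.34 = 1.66.
With uncorrelated errors the cross-covariances are all true-score covariance, so they carry over unchanged; only the diagonal terms shrink to ρᵢσᵢ².
True-score variance = [0.61 + 0.82] − 0.34 = 1.43 − 0.34 = 1.09.
Reliability = 1.09 / 1.66 = 0.657.

0.657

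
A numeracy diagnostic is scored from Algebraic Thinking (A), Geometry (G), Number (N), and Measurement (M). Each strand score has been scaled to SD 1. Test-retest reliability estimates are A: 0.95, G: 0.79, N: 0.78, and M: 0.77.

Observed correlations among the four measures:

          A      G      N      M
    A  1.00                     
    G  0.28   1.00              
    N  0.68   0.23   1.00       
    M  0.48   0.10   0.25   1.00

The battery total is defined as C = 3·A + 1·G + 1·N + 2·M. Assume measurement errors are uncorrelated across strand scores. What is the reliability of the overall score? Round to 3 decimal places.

0.937

Var(C) = 3² + 1 + 1 + 2² + 2·[3·0.28 + 3·0.68 + 6·0.48 + 0.23 + 2·0.10 + 2·0.25] = 15 + 13.38 = 28.38.
Because errors are independent across components, Cov(Tᵢ,Tⱼ) = Cov(Xᵢ,Xⱼ); the off-diagonal part of the true-score variance is the same as above.
True-score variance = [3²·0.95 + 0.79 + 0.78 + 2²·0.77] + 13.38 = 13.2 + 13.38 = 26.58.
Reliability = 26.58 / 28.38 = 0.937.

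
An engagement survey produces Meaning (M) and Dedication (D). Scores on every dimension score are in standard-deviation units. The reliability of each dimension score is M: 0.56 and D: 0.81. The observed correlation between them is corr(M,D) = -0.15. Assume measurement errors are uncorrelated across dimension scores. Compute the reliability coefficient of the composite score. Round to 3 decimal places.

0.629

Var(M+D) = 2 + 2·[(-0.15)] = 2 − 0.3 = 1.7.
Because errors are independent across components, Cov(Tᵢ,Tⱼ) = Cov(Xᵢ,Xⱼ); the off-diagonal part of the true-score variance is the same as above.
True-score variance = [0.56 + 0.81] − 0.3 = 1.37 − 0.3 = 1.07.
Reliability = 1.07 / 1.7 = 0.629.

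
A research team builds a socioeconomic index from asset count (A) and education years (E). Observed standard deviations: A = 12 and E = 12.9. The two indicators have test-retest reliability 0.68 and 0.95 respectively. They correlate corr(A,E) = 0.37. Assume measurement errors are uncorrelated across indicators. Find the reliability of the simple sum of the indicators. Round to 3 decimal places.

0.872

Var(A+E) = 12² + 12.9² + 2·[12·12.9·0.37] = 310.41 + 114.552 = 424.962.
With uncorrelated errors the cross-covariances are all true-score covariance, so they carry over unchanged; only the diagonal terms shrink to ρᵢσᵢ².
True-score variance = [12²·0.68 + 12.9²·0.95] + 114.552 = 256.01 + 114.552 = 370.562.
Reliability = 370.562 / 424.962 = 0.872.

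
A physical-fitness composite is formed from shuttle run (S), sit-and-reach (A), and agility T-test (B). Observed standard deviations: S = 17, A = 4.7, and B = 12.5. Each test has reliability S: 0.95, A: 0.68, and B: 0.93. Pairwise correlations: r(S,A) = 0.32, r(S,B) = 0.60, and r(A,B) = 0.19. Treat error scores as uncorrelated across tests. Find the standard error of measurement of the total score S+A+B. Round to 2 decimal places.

Var(total) = 467.34 + 328.461 = 795.801.
True-score variance = 434.884 + 328.461 = 763.345, so reliability = 0.9592.
Error variance = 795.801 − 763.345 = 32.4563; SEM = √32.4563 = 5.70.

5.70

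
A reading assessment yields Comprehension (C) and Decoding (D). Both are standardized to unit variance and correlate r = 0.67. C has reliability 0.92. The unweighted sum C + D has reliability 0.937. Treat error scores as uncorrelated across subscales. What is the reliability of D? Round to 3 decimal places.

0.870

Var(C+D) = 2 + 2·0.67 = 3.340.
True-score variance = ρ_C + ρ_D + 2·0.67, so 0.937 = (0.92 + ρ_D + 1.34) / 3.340.
ρ_D = 0.937·3.340 − 0.92 − 1.34 = 0.870.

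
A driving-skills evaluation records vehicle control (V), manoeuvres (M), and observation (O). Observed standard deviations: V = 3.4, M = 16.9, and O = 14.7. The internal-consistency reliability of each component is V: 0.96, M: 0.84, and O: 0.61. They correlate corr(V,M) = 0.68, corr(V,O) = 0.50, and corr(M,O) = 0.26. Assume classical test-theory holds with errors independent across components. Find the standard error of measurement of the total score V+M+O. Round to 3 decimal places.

11.421

Var(total) = 513.26 + 257.309 = 770.569.
True-score variance = 382.825 + 257.309 = 640.134, so reliability = 0.8307.
Error variance = 770.569 − 640.134 = 130.435; SEM = √130.435 = 11.421.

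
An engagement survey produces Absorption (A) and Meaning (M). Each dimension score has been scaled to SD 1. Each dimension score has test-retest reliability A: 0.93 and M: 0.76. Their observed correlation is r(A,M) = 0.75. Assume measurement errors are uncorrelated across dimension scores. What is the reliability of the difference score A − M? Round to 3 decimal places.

0.380

Var(A−M) = 1 + 1 − 2·0.75 = 2 − 1.5 = 0.5.
Because errors are independent across components, Cov(Tᵢ,Tⱼ) = Cov(Xᵢ,Xⱼ); the off-diagonal part of the true-score variance is the same as above.
True-score variance = [0.93 + 0.76] − 1.5 = 1.69 − 1.5 = 0.19.
Reliability = 0.19 / 0.5 = 0.380.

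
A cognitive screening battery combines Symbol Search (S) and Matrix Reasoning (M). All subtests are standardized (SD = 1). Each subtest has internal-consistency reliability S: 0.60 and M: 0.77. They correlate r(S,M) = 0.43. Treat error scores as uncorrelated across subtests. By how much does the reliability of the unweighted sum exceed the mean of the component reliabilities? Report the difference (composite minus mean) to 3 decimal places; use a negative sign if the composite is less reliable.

0.095

Var(sum) = 2 + 0.86 = 2.86; true-score variance = 1.37 + 0.86 = 2.23; composite reliability = 0.7797.
Mean component reliability = 0.6850.
Difference = 0.7797 − 0.6850 = 0.095.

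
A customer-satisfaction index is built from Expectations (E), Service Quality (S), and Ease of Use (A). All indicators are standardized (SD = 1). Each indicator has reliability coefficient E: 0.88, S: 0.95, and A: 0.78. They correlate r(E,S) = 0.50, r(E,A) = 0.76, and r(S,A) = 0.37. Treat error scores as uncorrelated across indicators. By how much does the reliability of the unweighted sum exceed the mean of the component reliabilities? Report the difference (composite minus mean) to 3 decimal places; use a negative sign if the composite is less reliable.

Var(sum) = 3 + 3.26 = 6.26; true-score variance = 2.61 + 3.26 = 5.87; composite reliability = 0.9377.
Mean component reliability = 0.8700.
Difference = 0.9377 − 0.8700 = 0.068.

0.068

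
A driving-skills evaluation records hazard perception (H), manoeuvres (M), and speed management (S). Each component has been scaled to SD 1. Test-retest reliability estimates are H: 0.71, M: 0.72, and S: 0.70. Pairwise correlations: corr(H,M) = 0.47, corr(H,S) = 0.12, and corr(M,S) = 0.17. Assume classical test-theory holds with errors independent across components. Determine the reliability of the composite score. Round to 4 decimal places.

0.8075

Var(H+M+S) = 3 + 2·[0.47 + 0.12 + 0.17] = 3 + 1.52 = 4.52.
With uncorrelated errors the cross-covariances are all true-score covariance, so they carry over unchanged; only the diagonal terms shrink to ρᵢσᵢ².
True-score variance = [0.71 + 0.72 + 0.70] + 1.52 = 2.13 + 1.52 = 3.65.
Reliability = 3.65 / 4.52 = 0.8075.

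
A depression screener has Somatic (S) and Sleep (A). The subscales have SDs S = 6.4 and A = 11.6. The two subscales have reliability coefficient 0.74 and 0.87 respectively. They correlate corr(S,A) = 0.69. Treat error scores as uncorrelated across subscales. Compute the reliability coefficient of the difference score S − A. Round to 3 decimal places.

0.615

Var(S−A) = 6.4² + 11.6² − 2·6.4·11.6·0.69 = 175.52 − 102.451 = 73.0688.
With uncorrelated errors the cross-covariances are all true-score covariance, so they carry over unchanged; only the diagonal terms shrink to ρᵢσᵢ².
True-score variance = [6.4²·0.74 + 11.6²·0.87] − 102.451 = 147.378 − 102.451 = 44.9264.
Reliability = 44.9264 / 73.0688 = 0.615.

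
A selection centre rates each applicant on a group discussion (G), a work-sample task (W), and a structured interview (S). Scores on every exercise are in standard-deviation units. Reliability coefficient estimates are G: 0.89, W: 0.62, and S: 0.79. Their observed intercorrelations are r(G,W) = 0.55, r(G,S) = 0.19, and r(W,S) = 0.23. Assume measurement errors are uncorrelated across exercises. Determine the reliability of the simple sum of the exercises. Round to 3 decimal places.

0.858

Var(G+W+S) = 3 + 2·[0.55 + 0.19 + 0.23] = 3 + 1.94 = 4.94.
With uncorrelated errors the cross-covariances are all true-score covariance, so they carry over unchanged; only the diagonal terms shrink to ρᵢσᵢ².
True-score variance = [0.89 + 0.62 + 0.79] + 1.94 = 2.3 + 1.94 = 4.24.
Reliability = 4.24 / 4.94 = 0.858.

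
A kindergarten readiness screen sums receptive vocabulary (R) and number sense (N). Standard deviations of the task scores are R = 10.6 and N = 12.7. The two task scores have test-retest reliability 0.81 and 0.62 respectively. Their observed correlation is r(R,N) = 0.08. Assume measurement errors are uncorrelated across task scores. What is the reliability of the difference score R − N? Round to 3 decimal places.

0.672

Var(R−N) = 10.6² + 12.7² − 2·10.6·12.7·0.08 = 273.65 − 21.5392 = 252.111.
With uncorrelated errors the cross-covariances are all true-score covariance, so they carry over unchanged; only the diagonal terms shrink to ρᵢσᵢ².
True-score variance = [10.6²·0.81 + 12.7²·0.62] − 21.5392 = 191.011 − 21.5392 = 169.472.
Reliability = 169.472 / 252.111 = 0.672.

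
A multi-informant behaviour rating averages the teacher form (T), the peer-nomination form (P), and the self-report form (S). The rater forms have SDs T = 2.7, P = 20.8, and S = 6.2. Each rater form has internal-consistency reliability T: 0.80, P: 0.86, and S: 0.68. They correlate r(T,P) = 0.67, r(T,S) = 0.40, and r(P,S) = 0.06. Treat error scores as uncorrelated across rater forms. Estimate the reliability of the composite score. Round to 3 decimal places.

0.872

Var(T+P+S) = 2.7² + 20.8² + 6.2² + 2·[2.7·20.8·0.67 + 2.7·6.2·0.40 + 20.8·6.2·0.06] = 478.37 + 104.122 = 582.492.
Under uncorrelated errors the observed covariances equal the true-score covariances, so only the own-variance terms attenuate.
True-score variance = [2.7²·0.80 + 20.8²·0.86 + 6.2²·0.68] + 104.122 = 404.042 + 104.122 = 508.163.
Reliability = 508.163 / 582.492 = 0.872.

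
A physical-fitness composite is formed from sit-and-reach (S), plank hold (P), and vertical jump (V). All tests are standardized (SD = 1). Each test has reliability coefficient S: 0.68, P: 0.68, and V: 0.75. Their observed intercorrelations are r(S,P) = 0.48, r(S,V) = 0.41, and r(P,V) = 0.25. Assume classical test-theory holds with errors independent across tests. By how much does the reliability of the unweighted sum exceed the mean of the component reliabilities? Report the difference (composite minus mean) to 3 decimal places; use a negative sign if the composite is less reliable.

0.128

Var(sum) = 3 + 2.28 = 5.28; true-score variance = 2.11 + 2.28 = 4.39; composite reliability = 0.8314.
Mean component reliability = 0.7033.
Difference = 0.8314 − 0.7033 = 0.128.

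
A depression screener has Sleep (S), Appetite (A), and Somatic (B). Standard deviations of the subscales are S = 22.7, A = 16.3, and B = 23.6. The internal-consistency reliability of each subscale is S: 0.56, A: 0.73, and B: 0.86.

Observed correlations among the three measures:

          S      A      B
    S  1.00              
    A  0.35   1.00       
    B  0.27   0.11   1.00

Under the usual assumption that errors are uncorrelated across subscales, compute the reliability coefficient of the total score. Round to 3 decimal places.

Var(S+A+B) = 22.7² + 16.3² + 23.6² + 2·[22.7·16.3·0.35 + 22.7·23.6·0.27 + 16.3·23.6·0.11] = 1337.94 + 632.925 = 1970.87.
Because errors are independent across components, Cov(Tᵢ,Tⱼ) = Cov(Xᵢ,Xⱼ); the off-diagonal part of the true-score variance is the same as above.
True-score variance = [22.7²·0.56 + 16.3²·0.73 + 23.6²·0.86] + 632.925 = 961.502 + 632.925 = 1594.43.
Reliability = 1594.43 / 1970.87 = 0.809.

0.809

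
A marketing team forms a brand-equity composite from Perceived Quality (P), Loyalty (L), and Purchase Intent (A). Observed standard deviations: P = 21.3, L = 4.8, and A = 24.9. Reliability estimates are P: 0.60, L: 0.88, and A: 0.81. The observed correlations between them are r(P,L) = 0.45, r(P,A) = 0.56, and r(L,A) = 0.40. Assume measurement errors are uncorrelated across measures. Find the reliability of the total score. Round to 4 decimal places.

0.8392

Var(P+L+A) = 21.3² + 4.8² + 24.9² + 2·[21.3·4.8·0.45 + 21.3·24.9·0.56 + 4.8·24.9·0.40] = 1096.74 + 781.646 = 1878.39.
Because errors are independent across components, Cov(Tᵢ,Tⱼ) = Cov(Xᵢ,Xⱼ); the off-diagonal part of the true-score variance is the same as above.
True-score variance = [21.3²·0.60 + 4.8²·0.88 + 24.9²·0.81] + 781.646 = 794.697 + 781.646 = 1576.34.
Reliability = 1576.34 / 1878.39 = 0.8392.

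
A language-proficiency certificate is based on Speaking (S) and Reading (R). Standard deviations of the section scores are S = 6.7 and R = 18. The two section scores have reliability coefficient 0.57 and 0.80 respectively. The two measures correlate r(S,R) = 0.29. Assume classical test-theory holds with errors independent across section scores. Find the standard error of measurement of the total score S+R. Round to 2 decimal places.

9.17

Var(total) = 368.89 + 69.948 = 438.838.
True-score variance = 284.787 + 69.948 = 354.735, so reliability = 0.8084.
Error variance = 438.838 − 354.735 = 84.1027; SEM = √84.1027 = 9.17.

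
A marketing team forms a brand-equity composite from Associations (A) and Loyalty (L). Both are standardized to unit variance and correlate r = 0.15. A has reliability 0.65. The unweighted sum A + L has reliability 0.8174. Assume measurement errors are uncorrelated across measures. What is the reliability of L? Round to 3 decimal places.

Var(A+L) = 2 + 2·0.15 = 2.300.
True-score variance = ρ_A + ρ_L + 2·0.15, so 0.8174 = (0.65 + ρ_L + 0.30) / 2.300.
ρ_L = 0.8174·2.300 − 0.65 − 0.30 = 0.930.

0.930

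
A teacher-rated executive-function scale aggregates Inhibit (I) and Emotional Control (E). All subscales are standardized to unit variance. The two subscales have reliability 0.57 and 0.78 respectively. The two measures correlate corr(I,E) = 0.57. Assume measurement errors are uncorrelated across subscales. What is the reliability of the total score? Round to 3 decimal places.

0.793

Var(I+E) = 2 + 2·[0.57] = 2 + 1.14 = 3.14.
Because errors are independent across components, Cov(Tᵢ,Tⱼ) = Cov(Xᵢ,Xⱼ); the off-diagonal part of the true-score variance is the same as above.
True-score variance = [0.57 + 0.78] + 1.14 = 1.35 + 1.14 = 2.49.
Reliability = 2.49 / 3.14 = 0.793.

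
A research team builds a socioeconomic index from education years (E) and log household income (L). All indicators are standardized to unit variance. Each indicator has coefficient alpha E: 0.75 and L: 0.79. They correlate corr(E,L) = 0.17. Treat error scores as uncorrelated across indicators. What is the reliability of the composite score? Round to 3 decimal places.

Var(E+L) = 2 + 2·[0.17] = 2 + 0.34 = 2.34.
Because errors are independent across components, Cov(Tᵢ,Tⱼ) = Cov(Xᵢ,Xⱼ); the off-diagonal part of the true-score variance is the same as above.
True-score variance = [0.75 + 0.79] + 0.34 = 1.54 + 0.34 = 1.88.
Reliability = 1.88 / 2.34 = 0.803.

0.803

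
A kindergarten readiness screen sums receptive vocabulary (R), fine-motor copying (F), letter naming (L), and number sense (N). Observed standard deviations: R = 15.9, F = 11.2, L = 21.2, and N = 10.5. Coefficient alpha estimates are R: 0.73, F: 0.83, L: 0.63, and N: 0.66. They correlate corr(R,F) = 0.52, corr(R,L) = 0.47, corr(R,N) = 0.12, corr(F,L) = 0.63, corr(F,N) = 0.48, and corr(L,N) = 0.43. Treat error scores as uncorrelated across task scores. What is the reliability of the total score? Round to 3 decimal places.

Var(R+F+L+N) = 15.9² + 11.2² + 21.2² + 10.5² + 2·[15.9·11.2·0.52 + 15.9·21.2·0.47 + 15.9·10.5·0.12 + 11.2·21.2·0.63 + 11.2·10.5·0.48 + 21.2·10.5·0.43] = 937.94 + 1145.63 = 2083.57.
Because errors are independent across components, Cov(Tᵢ,Tⱼ) = Cov(Xᵢ,Xⱼ); the off-diagonal part of the true-score variance is the same as above.
True-score variance = [15.9²·0.73 + 11.2²·0.83 + 21.2²·0.63 + 10.5²·0.66] + 1145.63 = 644.579 + 1145.63 = 1790.21.
Reliability = 1790.21 / 2083.57 = 0.859.

0.859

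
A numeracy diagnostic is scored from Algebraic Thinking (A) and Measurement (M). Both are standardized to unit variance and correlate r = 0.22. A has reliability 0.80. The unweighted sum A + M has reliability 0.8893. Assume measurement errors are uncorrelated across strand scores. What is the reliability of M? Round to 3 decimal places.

0.930

Var(A+M) = 2 + 2·0.22 = 2.440.
True-score variance = ρ_A + ρ_M + 2·0.22, so 0.8893 = (0.80 + ρ_M + 0.44) / 2.440.
ρ_M = 0.8893·2.440 − 0.80 − 0.44 = 0.930.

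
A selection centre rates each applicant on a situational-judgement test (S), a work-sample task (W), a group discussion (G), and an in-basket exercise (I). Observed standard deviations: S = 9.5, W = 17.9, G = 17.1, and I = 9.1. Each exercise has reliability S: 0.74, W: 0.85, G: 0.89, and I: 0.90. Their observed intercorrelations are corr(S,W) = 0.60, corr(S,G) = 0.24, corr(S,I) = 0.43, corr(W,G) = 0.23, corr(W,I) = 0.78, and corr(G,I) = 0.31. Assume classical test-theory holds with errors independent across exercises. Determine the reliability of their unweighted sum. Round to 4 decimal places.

Var(S+W+G+I) = 9.5² + 17.9² + 17.1² + 9.1² + 2·[9.5·17.9·0.60 + 9.5·17.1·0.24 + 9.5·9.1·0.43 + 17.9·17.1·0.23 + 17.9·9.1·0.78 + 17.1·9.1·0.31] = 785.88 + 847.771 = 1633.65.
With uncorrelated errors the cross-covariances are all true-score covariance, so they carry over unchanged; only the diagonal terms shrink to ρᵢσᵢ².
True-score variance = [9.5²·0.74 + 17.9²·0.85 + 17.1²·0.89 + 9.1²·0.90] + 847.771 = 673.907 + 847.771 = 1521.68.
Reliability = 1521.68 / 1633.65 = 0.9315.

0.9315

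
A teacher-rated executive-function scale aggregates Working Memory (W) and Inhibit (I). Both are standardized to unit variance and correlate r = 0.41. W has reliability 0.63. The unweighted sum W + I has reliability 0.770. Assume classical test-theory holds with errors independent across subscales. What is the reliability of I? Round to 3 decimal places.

0.721

Var(W+I) = 2 + 2·0.41 = 2.820.
True-score variance = ρ_W + ρ_I + 2·0.41, so 0.770 = (0.63 + ρ_I + 0.82) / 2.820.
ρ_I = 0.770·2.820 − 0.63 − 0.82 = 0.721.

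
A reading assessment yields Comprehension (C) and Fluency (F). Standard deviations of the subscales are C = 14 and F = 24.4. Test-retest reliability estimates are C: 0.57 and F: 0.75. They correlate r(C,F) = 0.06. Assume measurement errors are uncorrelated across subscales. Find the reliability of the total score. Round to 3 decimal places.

Var(C+F) = 14² + 24.4² + 2·[14·24.4·0.06] = 791.36 + 40.992 = 832.352.
Under uncorrelated errors the observed covariances equal the true-score covariances, so only the own-variance terms attenuate.
True-score variance = [14²·0.57 + 24.4²·0.75] + 40.992 = 558.24 + 40.992 = 599.232.
Reliability = 599.232 / 832.352 = 0.720.

0.720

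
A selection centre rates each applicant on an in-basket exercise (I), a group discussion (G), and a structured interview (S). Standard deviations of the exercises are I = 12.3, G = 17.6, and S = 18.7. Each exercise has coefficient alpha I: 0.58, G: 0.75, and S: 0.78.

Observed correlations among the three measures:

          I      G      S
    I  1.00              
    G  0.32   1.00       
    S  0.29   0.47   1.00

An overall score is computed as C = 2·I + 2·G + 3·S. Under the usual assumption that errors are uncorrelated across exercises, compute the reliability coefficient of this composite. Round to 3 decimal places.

Var(C) = 2²·12.3² + 2²·17.6² + 3²·18.7² + 2·[4·12.3·17.6·0.32 + 6·12.3·18.7·0.29 + 6·17.6·18.7·0.47] = 4991.41 + 3210.86 = 8202.27.
Under uncorrelated errors the observed covariances equal the true-score covariances, so only the own-variance terms attenuate.
True-score variance = [2²·12.3²·0.58 + 2²·17.6²·0.75 + 3²·18.7²·0.78] + 3210.86 = 3735.1 + 3210.86 = 6945.96.
Reliability = 6945.96 / 8202.27 = 0.847.

0.847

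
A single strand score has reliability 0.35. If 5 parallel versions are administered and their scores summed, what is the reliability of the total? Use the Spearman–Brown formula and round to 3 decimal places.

0.729

ρ_k = kρ / (1 + (k−1)ρ) = 5·0.35 / (1 + 4·0.35) = 1.750 / 2.400 = 0.729.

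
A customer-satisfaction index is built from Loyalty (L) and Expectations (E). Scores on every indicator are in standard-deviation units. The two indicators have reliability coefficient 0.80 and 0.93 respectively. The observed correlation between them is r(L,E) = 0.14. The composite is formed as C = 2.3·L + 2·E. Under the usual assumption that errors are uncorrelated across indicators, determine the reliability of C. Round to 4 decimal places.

0.8735

Var(C) = 2.3² + 2² + 2·[4.6·0.14] = 9.29 + 1.288 = 10.578.
Because errors are independent across components, Cov(Tᵢ,Tⱼ) = Cov(Xᵢ,Xⱼ); the off-diagonal part of the true-score variance is the same as above.
True-score variance = [2.3²·0.80 + 2²·0.93] + 1.288 = 7.952 + 1.288 = 9.24.
Reliability = 9.24 / 10.578 = 0.8735.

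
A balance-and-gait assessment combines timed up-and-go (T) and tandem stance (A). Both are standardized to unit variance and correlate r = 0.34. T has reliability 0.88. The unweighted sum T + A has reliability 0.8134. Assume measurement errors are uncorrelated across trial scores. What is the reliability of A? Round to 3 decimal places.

0.620

Var(T+A) = 2 + 2·0.34 = 2.680.
True-score variance = ρ_T + ρ_A + 2·0.34, so 0.8134 = (0.88 + ρ_A + 0.68) / 2.680.
ρ_A = 0.8134·2.680 − 0.88 − 0.68 = 0.620.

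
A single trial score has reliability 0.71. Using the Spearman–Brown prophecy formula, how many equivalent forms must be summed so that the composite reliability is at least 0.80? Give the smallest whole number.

k ≥ ρ*(1−ρ₁)/(ρ₁(1−ρ*)) = 0.80·0.29 / (0.71·0.20) = 1.634.
Smallest integer k = 2.

2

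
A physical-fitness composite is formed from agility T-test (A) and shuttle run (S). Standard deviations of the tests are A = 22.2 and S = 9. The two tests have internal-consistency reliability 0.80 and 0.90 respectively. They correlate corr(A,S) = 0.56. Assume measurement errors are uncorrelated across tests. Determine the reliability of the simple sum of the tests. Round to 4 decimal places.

0.8663

Var(A+S) = 22.2² + 9² + 2·[22.2·9·0.56] = 573.84 + 223.776 = 797.616.
Under uncorrelated errors the observed covariances equal the true-score covariances, so only the own-variance terms attenuate.
True-score variance = [22.2²·0.80 + 9²·0.90] + 223.776 = 467.172 + 223.776 = 690.948.
Reliability = 690.948 / 797.616 = 0.8663.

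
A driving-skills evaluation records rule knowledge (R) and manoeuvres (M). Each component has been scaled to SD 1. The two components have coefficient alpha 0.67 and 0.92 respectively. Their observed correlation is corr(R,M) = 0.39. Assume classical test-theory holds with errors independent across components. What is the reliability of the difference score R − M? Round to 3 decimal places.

Var(R−M) = 1 + 1 − 2·0.39 = 2 − 0.78 = 1.22.
Because errors are independent across components, Cov(Tᵢ,Tⱼ) = Cov(Xᵢ,Xⱼ); the off-diagonal part of the true-score variance is the same as above.
True-score variance = [0.67 + 0.92] − 0.78 = 1.59 − 0.78 = 0.81.
Reliability = 0.81 / 1.22 = 0.664.

0.664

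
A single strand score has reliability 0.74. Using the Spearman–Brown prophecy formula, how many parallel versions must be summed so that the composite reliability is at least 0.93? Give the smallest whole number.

k ≥ ρ*(1−ρ₁)/(ρ₁(1−ρ*)) = 0.93·0.26 / (0.74·0.07) = 4.668.
Smallest integer k = 5.

5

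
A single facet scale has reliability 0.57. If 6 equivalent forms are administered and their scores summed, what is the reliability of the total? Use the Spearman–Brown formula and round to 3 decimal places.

ρ_k = kρ / (1 + (k−1)ρ) = 6·0.57 / (1 + 5·0.57) = 3.420 / 3.850 = 0.888.

0.888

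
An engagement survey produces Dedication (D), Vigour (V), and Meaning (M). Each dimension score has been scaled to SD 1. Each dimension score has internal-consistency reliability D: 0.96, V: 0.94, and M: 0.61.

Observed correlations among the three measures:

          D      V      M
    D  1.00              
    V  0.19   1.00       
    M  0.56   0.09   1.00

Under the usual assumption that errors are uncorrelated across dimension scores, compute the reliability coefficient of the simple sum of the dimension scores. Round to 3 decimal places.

0.895

Var(D+V+M) = 3 + 2·[0.19 + 0.56 + 0.09] = 3 + 1.68 = 4.68.
With uncorrelated errors the cross-covariances are all true-score covariance, so they carry over unchanged; only the diagonal terms shrink to ρᵢσᵢ².
True-score variance = [0.96 + 0.94 + 0.61] + 1.68 = 2.51 + 1.68 = 4.19.
Reliability = 4.19 / 4.68 = 0.895.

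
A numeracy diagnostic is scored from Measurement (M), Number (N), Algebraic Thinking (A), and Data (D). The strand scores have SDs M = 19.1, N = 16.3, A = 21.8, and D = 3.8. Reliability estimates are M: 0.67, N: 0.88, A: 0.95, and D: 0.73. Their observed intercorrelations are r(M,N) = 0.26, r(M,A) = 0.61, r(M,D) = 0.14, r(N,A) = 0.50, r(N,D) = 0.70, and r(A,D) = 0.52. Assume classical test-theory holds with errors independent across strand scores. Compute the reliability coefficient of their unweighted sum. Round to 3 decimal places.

0.923

Var(M+N+A+D) = 19.1² + 16.3² + 21.8² + 3.8² + 2·[19.1·16.3·0.26 + 19.1·21.8·0.61 + 19.1·3.8·0.14 + 16.3·21.8·0.50 + 16.3·3.8·0.70 + 21.8·3.8·0.52] = 1120.18 + 1218.41 = 2338.59.
Because errors are independent across components, Cov(Tᵢ,Tⱼ) = Cov(Xᵢ,Xⱼ); the off-diagonal part of the true-score variance is the same as above.
True-score variance = [19.1²·0.67 + 16.3²·0.88 + 21.8²·0.95 + 3.8²·0.73] + 1218.41 = 940.249 + 1218.41 = 2158.66.
Reliability = 2158.66 / 2338.59 = 0.923.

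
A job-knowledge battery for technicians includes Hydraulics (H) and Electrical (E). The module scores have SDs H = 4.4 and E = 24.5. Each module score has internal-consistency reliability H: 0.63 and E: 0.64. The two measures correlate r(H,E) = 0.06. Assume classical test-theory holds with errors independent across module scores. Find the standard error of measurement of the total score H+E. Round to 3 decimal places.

14.942

Var(total) = 619.61 + 12.936 = 632.546.
True-score variance = 396.357 + 12.936 = 409.293, so reliability = 0.6471.
Error variance = 632.546 − 409.293 = 223.253; SEM = √223.253 = 14.942.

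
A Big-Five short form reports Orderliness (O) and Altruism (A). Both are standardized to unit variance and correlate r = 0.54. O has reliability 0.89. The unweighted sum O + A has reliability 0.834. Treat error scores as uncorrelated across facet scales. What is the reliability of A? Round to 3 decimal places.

Var(O+A) = 2 + 2·0.54 = 3.080.
True-score variance = ρ_O + ρ_A + 2·0.54, so 0.834 = (0.89 + ρ_A + 1.08) / 3.080.
ρ_A = 0.834·3.080 − 0.89 − 1.08 = 0.599.

0.599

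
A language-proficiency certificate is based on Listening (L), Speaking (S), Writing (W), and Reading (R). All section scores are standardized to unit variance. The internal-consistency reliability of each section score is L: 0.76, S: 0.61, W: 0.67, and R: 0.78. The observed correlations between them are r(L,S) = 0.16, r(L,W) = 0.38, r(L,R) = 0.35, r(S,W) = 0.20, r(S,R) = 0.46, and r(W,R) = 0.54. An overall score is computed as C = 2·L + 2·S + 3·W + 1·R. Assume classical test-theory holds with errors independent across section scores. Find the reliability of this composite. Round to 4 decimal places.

0.8255

Var(C) = 2² + 2² + 3² + 1 + 2·[4·0.16 + 6·0.38 + 2·0.35 + 6·0.20 + 2·0.46 + 3·0.54] = 18 + 14.72 = 32.72.
Under uncorrelated errors the observed covariances equal the true-score covariances, so only the own-variance terms attenuate.
True-score variance = [2²·0.76 + 2²·0.61 + 3²·0.67 + 0.78] + 14.72 = 12.29 + 14.72 = 27.01.
Reliability = 27.01 / 32.72 = 0.8255.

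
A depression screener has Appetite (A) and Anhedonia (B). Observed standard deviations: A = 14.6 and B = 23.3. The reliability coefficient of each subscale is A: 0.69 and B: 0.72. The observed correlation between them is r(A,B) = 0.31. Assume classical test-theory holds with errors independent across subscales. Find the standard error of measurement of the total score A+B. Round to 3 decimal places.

14.768

Var(total) = 756.05 + 210.912 = 966.962.
True-score variance = 537.961 + 210.912 = 748.873, so reliability = 0.7745.
Error variance = 966.962 − 748.873 = 218.089; SEM = √218.089 = 14.768.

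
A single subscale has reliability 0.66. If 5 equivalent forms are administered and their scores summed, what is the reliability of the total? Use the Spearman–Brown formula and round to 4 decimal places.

ρ_k = kρ / (1 + (k−1)ρ) = 5·0.66 / (1 + 4·0.66) = 3.300 / 3.640 = 0.9066.

0.9066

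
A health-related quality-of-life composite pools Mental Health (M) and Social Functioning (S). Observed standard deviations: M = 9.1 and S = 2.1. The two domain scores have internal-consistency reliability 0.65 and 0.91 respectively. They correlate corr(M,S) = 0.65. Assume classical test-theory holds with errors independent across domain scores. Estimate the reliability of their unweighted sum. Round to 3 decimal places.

Var(M+S) = 9.1² + 2.1² + 2·[9.1·2.1·0.65] = 87.22 + 24.843 = 112.063.
With uncorrelated errors the cross-covariances are all true-score covariance, so they carry over unchanged; only the diagonal terms shrink to ρᵢσᵢ².
True-score variance = [9.1²·0.65 + 2.1²·0.91] + 24.843 = 57.8396 + 24.843 = 82.6826.
Reliability = 82.6826 / 112.063 = 0.738.

0.738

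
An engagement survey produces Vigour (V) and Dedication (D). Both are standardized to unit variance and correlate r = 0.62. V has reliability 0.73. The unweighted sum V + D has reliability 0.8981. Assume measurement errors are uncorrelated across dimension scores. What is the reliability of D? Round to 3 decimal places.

Var(V+D) = 2 + 2·0.62 = 3.240.
True-score variance = ρ_V + ρ_D + 2·0.62, so 0.8981 = (0.73 + ρ_D + 1.24) / 3.240.
ρ_D = 0.8981·3.240 − 0.73 − 1.24 = 0.940.

0.940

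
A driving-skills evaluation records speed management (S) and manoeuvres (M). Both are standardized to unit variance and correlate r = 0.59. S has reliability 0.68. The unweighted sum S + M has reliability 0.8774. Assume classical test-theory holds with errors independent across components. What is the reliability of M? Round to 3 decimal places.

Var(S+M) = 2 + 2·0.59 = 3.180.
True-score variance = ρ_S + ρ_M + 2·0.59, so 0.8774 = (0.68 + ρ_M + 1.18) / 3.180.
ρ_M = 0.8774·3.180 − 0.68 − 1.18 = 0.930.

0.930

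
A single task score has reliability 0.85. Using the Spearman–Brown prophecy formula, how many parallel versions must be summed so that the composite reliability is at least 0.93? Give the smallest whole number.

k ≥ ρ*(1−ρ₁)/(ρ₁(1−ρ*)) = 0.93·0.15 / (0.85·0.07) = 2.345.
Smallest integer k = 3.

3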